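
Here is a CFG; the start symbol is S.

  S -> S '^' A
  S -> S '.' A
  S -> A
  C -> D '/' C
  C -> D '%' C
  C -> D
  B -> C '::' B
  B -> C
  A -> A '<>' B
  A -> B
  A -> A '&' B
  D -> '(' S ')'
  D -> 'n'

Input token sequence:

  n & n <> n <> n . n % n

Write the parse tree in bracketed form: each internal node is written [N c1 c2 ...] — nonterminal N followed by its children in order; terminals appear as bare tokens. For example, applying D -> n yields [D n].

[S [S [A [A [A [A [B [C [D n]]]] & [B [C [D n]]]] <> [B [C [D n]]]] <> [B [C [D n]]]]] . [A [B [C [D n] % [C [D n]]]]]]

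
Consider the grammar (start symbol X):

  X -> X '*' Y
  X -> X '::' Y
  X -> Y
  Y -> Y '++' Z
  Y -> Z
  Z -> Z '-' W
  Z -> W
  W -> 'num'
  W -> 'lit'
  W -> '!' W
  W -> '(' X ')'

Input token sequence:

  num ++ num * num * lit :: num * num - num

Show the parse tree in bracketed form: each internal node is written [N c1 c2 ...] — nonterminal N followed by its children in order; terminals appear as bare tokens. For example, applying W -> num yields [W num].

[X [X [X [X [X [Y [Y [Z [W num]]] ++ [Z [W num]]]] * [Y [Z [W num]]]] * [Y [Z [W lit]]]] :: [Y [Z [W num]]]] * [Y [Z [Z [W num]] - [W num]]]]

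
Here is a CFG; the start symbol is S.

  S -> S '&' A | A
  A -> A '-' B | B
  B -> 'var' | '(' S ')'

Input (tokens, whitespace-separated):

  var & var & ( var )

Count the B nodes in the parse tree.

4

[S [S [S [A [B var]]] & [A [B var]]] & [A [B ( [S [A [B var]]] )]]]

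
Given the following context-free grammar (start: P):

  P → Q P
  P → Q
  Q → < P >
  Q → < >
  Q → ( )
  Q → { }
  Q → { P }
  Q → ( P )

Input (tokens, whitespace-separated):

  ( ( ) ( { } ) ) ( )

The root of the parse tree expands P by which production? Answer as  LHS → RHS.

P → Q P

[P [Q ( [P [Q ( )] [P [Q ( [P [Q { }]] )]]] )] [P [Q ( )]]]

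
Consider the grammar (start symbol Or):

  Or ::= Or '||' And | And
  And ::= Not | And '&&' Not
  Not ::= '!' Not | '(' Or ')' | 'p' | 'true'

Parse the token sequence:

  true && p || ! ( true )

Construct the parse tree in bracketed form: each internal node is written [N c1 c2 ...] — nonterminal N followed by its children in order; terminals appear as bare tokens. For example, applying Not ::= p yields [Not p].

[Or [Or [And [And [Not true]] && [Not p]]] || [And [Not ! [Not ( [Or [And [Not true]]] )]]]]

Or
Or || And
And || And
And && Not || And
Not && Not || And
true && Not || And
true && p || And
true && p || Not
true && p || ! Not
true && p || ! ( Or )
true && p || ! ( And )
true && p || ! ( Not )
true && p || ! ( true )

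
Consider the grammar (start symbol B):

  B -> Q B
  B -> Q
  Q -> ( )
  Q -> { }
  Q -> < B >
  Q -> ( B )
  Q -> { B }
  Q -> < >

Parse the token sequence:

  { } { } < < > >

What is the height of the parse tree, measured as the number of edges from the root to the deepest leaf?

6

[B [Q { }] [B [Q { }] [B [Q < [B [Q < >]] >]]]]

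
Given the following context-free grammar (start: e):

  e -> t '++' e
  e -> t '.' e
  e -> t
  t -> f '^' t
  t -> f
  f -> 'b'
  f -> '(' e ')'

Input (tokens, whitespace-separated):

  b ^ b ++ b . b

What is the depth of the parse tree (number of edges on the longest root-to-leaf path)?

[e [t [f b] ^ [t [f b]]] ++ [e [t [f b]] . [e [t [f b]]]]]

5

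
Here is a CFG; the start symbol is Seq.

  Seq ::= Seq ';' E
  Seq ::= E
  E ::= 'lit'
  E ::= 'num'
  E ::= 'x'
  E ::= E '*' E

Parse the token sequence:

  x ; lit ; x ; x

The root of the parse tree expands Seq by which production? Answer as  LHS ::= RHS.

Seq ::= Seq ';' E

[Seq [Seq [Seq [Seq [E x]] ; [E lit]] ; [E x]] ; [E x]]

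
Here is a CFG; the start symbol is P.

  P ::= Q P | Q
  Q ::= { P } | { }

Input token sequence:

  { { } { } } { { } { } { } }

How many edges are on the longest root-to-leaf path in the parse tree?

7

[P [Q { [P [Q { }] [P [Q { }]]] }] [P [Q { [P [Q { }] [P [Q { }] [P [Q { }]]]] }]]]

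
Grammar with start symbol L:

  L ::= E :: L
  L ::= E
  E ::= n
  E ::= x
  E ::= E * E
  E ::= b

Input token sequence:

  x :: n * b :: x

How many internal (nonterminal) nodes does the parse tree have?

[L [E x] :: [L [E [E n] * [E b]] :: [L [E x]]]]

8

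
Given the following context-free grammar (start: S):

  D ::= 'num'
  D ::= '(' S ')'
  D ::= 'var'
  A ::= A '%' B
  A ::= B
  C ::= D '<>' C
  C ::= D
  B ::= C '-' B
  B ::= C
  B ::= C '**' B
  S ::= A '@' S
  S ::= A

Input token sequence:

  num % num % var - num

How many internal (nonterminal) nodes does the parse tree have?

[S [A [A [A [B [C [D num]]]] % [B [C [D num]]]] % [B [C [D var]] - [B [C [D num]]]]]]

16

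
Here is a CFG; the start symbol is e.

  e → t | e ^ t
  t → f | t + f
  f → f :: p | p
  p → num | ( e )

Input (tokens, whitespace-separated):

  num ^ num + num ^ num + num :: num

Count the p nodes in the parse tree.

[e [e [e [t [f [p num]]]] ^ [t [t [f [p num]]] + [f [p num]]]] ^ [t [t [f [p num]]] + [f [f [p num]] :: [p num]]]]

6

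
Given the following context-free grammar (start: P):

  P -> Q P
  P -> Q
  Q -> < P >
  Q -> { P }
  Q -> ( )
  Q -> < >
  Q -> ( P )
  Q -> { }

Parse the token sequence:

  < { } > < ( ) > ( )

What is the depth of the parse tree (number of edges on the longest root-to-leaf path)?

5

[P [Q < [P [Q { }]] >] [P [Q < [P [Q ( )]] >] [P [Q ( )]]]]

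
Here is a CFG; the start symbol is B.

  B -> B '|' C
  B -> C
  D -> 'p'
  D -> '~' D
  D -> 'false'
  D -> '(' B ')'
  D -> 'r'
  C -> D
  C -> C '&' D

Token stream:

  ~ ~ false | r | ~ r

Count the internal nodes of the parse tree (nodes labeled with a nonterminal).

[B [B [B [C [D ~ [D ~ [D false]]]]] | [C [D r]]] | [C [D ~ [D r]]]]

12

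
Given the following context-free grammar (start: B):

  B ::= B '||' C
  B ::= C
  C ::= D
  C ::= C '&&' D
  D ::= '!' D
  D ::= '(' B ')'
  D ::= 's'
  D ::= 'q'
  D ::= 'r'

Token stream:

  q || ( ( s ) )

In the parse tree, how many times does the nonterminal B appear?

4

[B [B [C [D q]]] || [C [D ( [B [C [D ( [B [C [D s]]] )]]] )]]]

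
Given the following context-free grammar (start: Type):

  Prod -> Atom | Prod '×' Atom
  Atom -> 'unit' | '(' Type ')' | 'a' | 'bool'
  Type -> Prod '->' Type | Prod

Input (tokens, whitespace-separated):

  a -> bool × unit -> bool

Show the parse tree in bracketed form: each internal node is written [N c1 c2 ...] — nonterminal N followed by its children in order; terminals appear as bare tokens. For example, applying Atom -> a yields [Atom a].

[Type [Prod [Atom a]] -> [Type [Prod [Prod [Atom bool]] × [Atom unit]] -> [Type [Prod [Atom bool]]]]]

Type
Prod -> Type
Atom -> Type
a -> Type
a -> Prod -> Type
a -> Prod × Atom -> Type
a -> Atom × Atom -> Type
a -> bool × Atom -> Type
a -> bool × unit -> Type
a -> bool × unit -> Prod
a -> bool × unit -> Atom
a -> bool × unit -> bool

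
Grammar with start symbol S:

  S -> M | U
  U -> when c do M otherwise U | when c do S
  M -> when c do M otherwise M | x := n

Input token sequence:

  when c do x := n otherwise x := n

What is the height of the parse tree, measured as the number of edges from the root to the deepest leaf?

3

[S [M when c do [M x := n] otherwise [M x := n]]]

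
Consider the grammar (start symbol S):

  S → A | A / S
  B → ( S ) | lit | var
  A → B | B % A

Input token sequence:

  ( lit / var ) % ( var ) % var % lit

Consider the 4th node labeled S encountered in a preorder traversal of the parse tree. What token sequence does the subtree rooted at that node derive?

var

[S [A [B ( [S [A [B lit]] / [S [A [B var]]]] )] % [A [B ( [S [A [B var]]] )] % [A [B var] % [A [B lit]]]]]]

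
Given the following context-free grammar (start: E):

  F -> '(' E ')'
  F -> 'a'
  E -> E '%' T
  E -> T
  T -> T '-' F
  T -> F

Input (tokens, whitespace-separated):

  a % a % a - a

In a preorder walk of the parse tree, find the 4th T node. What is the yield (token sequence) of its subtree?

a

[E [E [E [T [F a]]] % [T [F a]]] % [T [T [F a]] - [F a]]]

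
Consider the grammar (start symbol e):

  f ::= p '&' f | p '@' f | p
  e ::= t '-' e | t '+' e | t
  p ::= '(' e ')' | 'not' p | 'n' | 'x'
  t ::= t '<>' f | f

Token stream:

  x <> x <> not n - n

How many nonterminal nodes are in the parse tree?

15

[e [t [t [t [f [p x]]] <> [f [p x]]] <> [f [p not [p n]]]] - [e [t [f [p n]]]]]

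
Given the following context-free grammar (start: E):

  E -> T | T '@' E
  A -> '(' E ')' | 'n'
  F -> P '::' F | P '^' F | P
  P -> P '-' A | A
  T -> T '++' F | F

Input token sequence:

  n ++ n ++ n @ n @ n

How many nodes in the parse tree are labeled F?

[E [T [T [T [F [P [A n]]]] ++ [F [P [A n]]]] ++ [F [P [A n]]]] @ [E [T [F [P [A n]]]] @ [E [T [F [P [A n]]]]]]]

5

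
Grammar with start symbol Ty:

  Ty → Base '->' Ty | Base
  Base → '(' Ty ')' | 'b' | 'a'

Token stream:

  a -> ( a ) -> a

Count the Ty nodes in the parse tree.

4

[Ty [Base a] -> [Ty [Base ( [Ty [Base a]] )] -> [Ty [Base a]]]]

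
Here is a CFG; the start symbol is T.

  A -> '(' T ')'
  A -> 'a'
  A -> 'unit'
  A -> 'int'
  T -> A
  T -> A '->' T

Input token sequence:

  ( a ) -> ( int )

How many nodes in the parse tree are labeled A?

4

[T [A ( [T [A a]] )] -> [T [A ( [T [A int]] )]]]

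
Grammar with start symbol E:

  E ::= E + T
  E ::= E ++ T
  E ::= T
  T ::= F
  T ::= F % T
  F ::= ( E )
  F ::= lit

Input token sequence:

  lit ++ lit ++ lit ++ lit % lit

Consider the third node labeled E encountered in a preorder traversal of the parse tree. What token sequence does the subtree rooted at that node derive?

lit ++ lit

[E [E [E [E [T [F lit]]] ++ [T [F lit]]] ++ [T [F lit]]] ++ [T [F lit] % [T [F lit]]]]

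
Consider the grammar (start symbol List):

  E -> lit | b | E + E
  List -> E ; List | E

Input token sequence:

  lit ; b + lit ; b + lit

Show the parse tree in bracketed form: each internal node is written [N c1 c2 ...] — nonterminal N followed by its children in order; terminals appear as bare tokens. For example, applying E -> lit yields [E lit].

List
E ; List
lit ; List
lit ; E ; List
lit ; E + E ; List
lit ; b + E ; List
lit ; b + lit ; List
lit ; b + lit ; E
lit ; b + lit ; E + E
lit ; b + lit ; b + E
lit ; b + lit ; b + lit

[List [E lit] ; [List [E [E b] + [E lit]] ; [List [E [E b] + [E lit]]]]]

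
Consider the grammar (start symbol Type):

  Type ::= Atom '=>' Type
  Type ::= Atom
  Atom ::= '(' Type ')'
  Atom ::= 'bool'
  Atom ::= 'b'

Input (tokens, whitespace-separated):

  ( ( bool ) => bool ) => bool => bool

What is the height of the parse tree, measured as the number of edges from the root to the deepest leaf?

[Type [Atom ( [Type [Atom ( [Type [Atom bool]] )] => [Type [Atom bool]]] )] => [Type [Atom bool] => [Type [Atom bool]]]]

6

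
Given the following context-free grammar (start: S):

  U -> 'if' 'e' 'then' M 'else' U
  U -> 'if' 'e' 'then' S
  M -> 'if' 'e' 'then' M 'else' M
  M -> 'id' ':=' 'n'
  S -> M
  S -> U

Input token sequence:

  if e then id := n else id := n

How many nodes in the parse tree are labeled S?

1

[S [M if e then [M id := n] else [M id := n]]]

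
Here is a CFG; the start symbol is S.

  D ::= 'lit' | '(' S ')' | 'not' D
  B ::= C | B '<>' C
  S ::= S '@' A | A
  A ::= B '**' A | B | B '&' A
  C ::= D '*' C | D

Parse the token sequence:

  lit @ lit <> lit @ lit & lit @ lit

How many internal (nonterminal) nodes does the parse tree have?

27

[S [S [S [S [A [B [C [D lit]]]]] @ [A [B [B [C [D lit]]] <> [C [D lit]]]]] @ [A [B [C [D lit]]] & [A [B [C [D lit]]]]]] @ [A [B [C [D lit]]]]]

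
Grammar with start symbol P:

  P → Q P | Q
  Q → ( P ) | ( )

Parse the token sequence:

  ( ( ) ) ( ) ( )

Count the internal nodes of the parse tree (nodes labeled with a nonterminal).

[P [Q ( [P [Q ( )]] )] [P [Q ( )] [P [Q ( )]]]]

8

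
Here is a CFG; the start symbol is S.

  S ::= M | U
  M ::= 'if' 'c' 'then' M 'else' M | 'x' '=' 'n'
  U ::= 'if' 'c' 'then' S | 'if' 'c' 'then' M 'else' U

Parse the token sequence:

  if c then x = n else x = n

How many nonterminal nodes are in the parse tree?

4

[S [M if c then [M x = n] else [M x = n]]]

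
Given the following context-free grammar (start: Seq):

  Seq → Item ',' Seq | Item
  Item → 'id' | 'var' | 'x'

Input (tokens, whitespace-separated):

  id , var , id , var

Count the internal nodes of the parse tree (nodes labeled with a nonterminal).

[Seq [Item id] , [Seq [Item var] , [Seq [Item id] , [Seq [Item var]]]]]

8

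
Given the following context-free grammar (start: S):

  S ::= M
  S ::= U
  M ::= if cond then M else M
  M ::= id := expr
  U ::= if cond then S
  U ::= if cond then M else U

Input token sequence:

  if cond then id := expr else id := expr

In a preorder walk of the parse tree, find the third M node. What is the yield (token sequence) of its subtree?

id := expr

[S [M if cond then [M id := expr] else [M id := expr]]]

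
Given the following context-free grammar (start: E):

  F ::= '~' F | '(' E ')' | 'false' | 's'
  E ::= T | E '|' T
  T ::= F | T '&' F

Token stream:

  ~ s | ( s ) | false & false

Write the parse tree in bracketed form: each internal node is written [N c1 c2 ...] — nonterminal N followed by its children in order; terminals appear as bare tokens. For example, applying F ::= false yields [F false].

E
E | T
E | T | T
T | T | T
F | T | T
~ F | T | T
~ s | T | T
~ s | F | T
~ s | ( E ) | T
~ s | ( T ) | T
~ s | ( F ) | T
~ s | ( s ) | T
~ s | ( s ) | T & F
~ s | ( s ) | F & F
~ s | ( s ) | false & F
~ s | ( s ) | false & false

[E [E [E [T [F ~ [F s]]]] | [T [F ( [E [T [F s]]] )]]] | [T [T [F false]] & [F false]]]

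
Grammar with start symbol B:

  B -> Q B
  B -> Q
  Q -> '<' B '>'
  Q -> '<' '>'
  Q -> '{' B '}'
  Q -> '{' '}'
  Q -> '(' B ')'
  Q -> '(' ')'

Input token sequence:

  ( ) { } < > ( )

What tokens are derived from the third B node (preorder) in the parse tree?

[B [Q ( )] [B [Q { }] [B [Q < >] [B [Q ( )]]]]]

< > ( )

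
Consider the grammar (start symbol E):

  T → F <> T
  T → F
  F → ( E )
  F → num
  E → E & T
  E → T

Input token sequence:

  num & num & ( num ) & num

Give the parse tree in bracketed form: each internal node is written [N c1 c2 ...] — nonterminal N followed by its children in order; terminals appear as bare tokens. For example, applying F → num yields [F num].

E
E & T
E & T & T
E & T & T & T
T & T & T & T
F & T & T & T
num & T & T & T
num & F & T & T
num & num & T & T
num & num & F & T
num & num & ( E ) & T
num & num & ( T ) & T
num & num & ( F ) & T
num & num & ( num ) & T
num & num & ( num ) & F
num & num & ( num ) & num

[E [E [E [E [T [F num]]] & [T [F num]]] & [T [F ( [E [T [F num]]] )]]] & [T [F num]]]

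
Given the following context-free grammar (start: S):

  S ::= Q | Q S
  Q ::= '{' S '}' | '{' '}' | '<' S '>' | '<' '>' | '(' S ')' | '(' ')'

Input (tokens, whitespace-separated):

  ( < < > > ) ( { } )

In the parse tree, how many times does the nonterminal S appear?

5

[S [Q ( [S [Q < [S [Q < >]] >]] )] [S [Q ( [S [Q { }]] )]]]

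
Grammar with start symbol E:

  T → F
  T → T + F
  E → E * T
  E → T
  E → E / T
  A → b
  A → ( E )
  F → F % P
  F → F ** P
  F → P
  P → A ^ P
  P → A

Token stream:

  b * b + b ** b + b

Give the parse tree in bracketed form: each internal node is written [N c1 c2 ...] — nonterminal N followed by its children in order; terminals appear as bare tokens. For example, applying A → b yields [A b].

[E [E [T [F [P [A b]]]]] * [T [T [T [F [P [A b]]]] + [F [F [P [A b]]] ** [P [A b]]]] + [F [P [A b]]]]]

E
E * T
T * T
F * T
P * T
A * T
b * T
b * T + F
b * T + F + F
b * F + F + F
b * P + F + F
b * A + F + F
b * b + F + F
b * b + F ** P + F
b * b + P ** P + F
b * b + A ** P + F
b * b + b ** P + F
b * b + b ** A + F
b * b + b ** b + F
b * b + b ** b + P
b * b + b ** b + A
b * b + b ** b + b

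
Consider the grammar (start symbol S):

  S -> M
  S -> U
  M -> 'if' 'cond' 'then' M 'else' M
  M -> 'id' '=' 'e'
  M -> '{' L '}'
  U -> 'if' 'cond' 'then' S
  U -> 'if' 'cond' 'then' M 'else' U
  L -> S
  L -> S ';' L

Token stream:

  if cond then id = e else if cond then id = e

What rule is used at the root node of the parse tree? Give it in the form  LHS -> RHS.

[S [U if cond then [M id = e] else [U if cond then [S [M id = e]]]]]

S -> U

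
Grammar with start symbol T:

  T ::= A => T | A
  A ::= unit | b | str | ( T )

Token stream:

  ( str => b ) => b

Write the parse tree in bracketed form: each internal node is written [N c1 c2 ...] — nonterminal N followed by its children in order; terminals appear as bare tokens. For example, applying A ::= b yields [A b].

T
A => T
( T ) => T
( A => T ) => T
( str => T ) => T
( str => A ) => T
( str => b ) => T
( str => b ) => A
( str => b ) => b

[T [A ( [T [A str] => [T [A b]]] )] => [T [A b]]]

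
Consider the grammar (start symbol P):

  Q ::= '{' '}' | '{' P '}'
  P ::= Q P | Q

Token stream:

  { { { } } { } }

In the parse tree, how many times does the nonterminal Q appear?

[P [Q { [P [Q { [P [Q { }]] }] [P [Q { }]]] }]]

4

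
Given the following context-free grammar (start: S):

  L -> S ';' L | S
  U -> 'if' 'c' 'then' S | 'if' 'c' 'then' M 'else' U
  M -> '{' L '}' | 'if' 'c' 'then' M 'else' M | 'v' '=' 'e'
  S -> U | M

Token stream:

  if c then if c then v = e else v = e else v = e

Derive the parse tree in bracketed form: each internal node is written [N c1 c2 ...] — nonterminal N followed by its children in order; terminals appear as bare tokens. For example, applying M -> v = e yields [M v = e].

[S [M if c then [M if c then [M v = e] else [M v = e]] else [M v = e]]]

S
M
if c then M else M
if c then if c then M else M else M
if c then if c then v = e else M else M
if c then if c then v = e else v = e else M
if c then if c then v = e else v = e else v = e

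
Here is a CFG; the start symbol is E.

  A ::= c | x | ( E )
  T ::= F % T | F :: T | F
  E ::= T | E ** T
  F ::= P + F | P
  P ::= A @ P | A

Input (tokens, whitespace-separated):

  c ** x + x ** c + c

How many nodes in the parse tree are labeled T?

[E [E [E [T [F [P [A c]]]]] ** [T [F [P [A x]] + [F [P [A x]]]]]] ** [T [F [P [A c]] + [F [P [A c]]]]]]

3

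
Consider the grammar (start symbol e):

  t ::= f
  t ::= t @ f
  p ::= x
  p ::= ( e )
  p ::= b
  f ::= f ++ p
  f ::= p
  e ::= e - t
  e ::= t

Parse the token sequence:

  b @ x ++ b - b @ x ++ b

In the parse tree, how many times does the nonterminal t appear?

4

[e [e [t [t [f [p b]]] @ [f [f [p x]] ++ [p b]]]] - [t [t [f [p b]]] @ [f [f [p x]] ++ [p b]]]]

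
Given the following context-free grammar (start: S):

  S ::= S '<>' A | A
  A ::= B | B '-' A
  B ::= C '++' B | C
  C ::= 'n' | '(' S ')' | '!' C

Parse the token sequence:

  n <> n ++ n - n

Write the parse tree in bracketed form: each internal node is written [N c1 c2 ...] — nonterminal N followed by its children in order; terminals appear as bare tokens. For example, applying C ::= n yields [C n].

S
S <> A
A <> A
B <> A
C <> A
n <> A
n <> B - A
n <> C ++ B - A
n <> n ++ B - A
n <> n ++ C - A
n <> n ++ n - A
n <> n ++ n - B
n <> n ++ n - C
n <> n ++ n - n

[S [S [A [B [C n]]]] <> [A [B [C n] ++ [B [C n]]] - [A [B [C n]]]]]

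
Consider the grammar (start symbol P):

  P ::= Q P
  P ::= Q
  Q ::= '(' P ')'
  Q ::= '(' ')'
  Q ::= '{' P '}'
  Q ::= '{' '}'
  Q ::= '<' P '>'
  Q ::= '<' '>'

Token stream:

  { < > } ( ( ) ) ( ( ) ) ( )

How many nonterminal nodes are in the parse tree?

14

[P [Q { [P [Q < >]] }] [P [Q ( [P [Q ( )]] )] [P [Q ( [P [Q ( )]] )] [P [Q ( )]]]]]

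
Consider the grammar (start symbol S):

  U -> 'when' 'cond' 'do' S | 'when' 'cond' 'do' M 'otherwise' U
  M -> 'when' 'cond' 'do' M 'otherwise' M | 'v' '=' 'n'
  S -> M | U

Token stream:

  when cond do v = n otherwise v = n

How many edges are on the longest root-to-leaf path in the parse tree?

[S [M when cond do [M v = n] otherwise [M v = n]]]

3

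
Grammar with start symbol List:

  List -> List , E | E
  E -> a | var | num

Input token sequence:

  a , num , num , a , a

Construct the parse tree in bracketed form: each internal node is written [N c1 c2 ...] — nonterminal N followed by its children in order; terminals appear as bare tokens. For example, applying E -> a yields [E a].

[List [List [List [List [List [E a]] , [E num]] , [E num]] , [E a]] , [E a]]

List
List , E
List , E , E
List , E , E , E
List , E , E , E , E
E , E , E , E , E
a , E , E , E , E
a , num , E , E , E
a , num , num , E , E
a , num , num , a , E
a , num , num , a , a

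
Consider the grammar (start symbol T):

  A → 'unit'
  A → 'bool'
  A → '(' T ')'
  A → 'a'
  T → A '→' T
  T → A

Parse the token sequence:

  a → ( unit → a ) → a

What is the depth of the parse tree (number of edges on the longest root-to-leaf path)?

6

[T [A a] → [T [A ( [T [A unit] → [T [A a]]] )] → [T [A a]]]]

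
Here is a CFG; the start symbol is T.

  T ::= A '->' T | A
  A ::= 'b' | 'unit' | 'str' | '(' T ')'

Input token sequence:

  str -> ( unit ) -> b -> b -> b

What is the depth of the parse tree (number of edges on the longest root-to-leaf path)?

[T [A str] -> [T [A ( [T [A unit]] )] -> [T [A b] -> [T [A b] -> [T [A b]]]]]]

6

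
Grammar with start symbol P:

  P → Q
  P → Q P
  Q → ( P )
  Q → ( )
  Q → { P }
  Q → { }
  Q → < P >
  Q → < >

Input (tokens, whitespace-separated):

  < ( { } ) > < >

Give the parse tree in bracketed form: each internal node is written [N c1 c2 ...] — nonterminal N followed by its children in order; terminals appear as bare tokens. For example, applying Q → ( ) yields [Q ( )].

[P [Q < [P [Q ( [P [Q { }]] )]] >] [P [Q < >]]]

P
Q P
< P > P
< Q > P
< ( P ) > P
< ( Q ) > P
< ( { } ) > P
< ( { } ) > Q
< ( { } ) > < >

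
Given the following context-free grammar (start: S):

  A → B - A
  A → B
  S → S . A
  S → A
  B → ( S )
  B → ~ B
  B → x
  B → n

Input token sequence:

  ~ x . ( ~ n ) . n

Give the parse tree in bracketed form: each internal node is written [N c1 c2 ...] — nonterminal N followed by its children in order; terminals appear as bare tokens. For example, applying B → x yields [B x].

[S [S [S [A [B ~ [B x]]]] . [A [B ( [S [A [B ~ [B n]]]] )]]] . [A [B n]]]

S
S . A
S . A . A
A . A . A
B . A . A
~ B . A . A
~ x . A . A
~ x . B . A
~ x . ( S ) . A
~ x . ( A ) . A
~ x . ( B ) . A
~ x . ( ~ B ) . A
~ x . ( ~ n ) . A
~ x . ( ~ n ) . B
~ x . ( ~ n ) . n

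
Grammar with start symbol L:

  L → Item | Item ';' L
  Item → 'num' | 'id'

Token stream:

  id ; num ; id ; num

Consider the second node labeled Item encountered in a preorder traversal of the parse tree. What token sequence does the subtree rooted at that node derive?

num

[L [Item id] ; [L [Item num] ; [L [Item id] ; [L [Item num]]]]]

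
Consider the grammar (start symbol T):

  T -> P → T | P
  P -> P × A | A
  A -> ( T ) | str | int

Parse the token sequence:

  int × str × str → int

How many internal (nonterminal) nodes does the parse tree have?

[T [P [P [P [A int]] × [A str]] × [A str]] → [T [P [A int]]]]

10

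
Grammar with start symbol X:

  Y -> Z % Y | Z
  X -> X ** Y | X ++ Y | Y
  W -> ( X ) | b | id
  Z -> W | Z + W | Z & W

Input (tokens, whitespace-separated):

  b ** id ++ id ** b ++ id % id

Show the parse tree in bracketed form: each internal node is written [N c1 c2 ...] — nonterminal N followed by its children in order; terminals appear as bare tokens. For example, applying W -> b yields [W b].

[X [X [X [X [X [Y [Z [W b]]]] ** [Y [Z [W id]]]] ++ [Y [Z [W id]]]] ** [Y [Z [W b]]]] ++ [Y [Z [W id]] % [Y [Z [W id]]]]]

X
X ++ Y
X ** Y ++ Y
X ++ Y ** Y ++ Y
X ** Y ++ Y ** Y ++ Y
Y ** Y ++ Y ** Y ++ Y
Z ** Y ++ Y ** Y ++ Y
W ** Y ++ Y ** Y ++ Y
b ** Y ++ Y ** Y ++ Y
b ** Z ++ Y ** Y ++ Y
b ** W ++ Y ** Y ++ Y
b ** id ++ Y ** Y ++ Y
b ** id ++ Z ** Y ++ Y
b ** id ++ W ** Y ++ Y
b ** id ++ id ** Y ++ Y
b ** id ++ id ** Z ++ Y
b ** id ++ id ** W ++ Y
b ** id ++ id ** b ++ Y
b ** id ++ id ** b ++ Z % Y
b ** id ++ id ** b ++ W % Y
b ** id ++ id ** b ++ id % Y
b ** id ++ id ** b ++ id % Z
b ** id ++ id ** b ++ id % W
b ** id ++ id ** b ++ id % id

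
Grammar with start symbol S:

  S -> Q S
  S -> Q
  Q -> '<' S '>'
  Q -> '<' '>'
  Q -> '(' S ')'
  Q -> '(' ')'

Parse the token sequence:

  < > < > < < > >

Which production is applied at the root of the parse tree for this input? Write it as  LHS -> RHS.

[S [Q < >] [S [Q < >] [S [Q < [S [Q < >]] >]]]]

S -> Q S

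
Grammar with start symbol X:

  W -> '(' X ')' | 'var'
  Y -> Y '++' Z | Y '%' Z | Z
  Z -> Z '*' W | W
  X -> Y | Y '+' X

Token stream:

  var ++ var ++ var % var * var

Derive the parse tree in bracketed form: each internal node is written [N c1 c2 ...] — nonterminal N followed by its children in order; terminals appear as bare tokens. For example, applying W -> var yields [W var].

[X [Y [Y [Y [Y [Z [W var]]] ++ [Z [W var]]] ++ [Z [W var]]] % [Z [Z [W var]] * [W var]]]]

X
Y
Y % Z
Y ++ Z % Z
Y ++ Z ++ Z % Z
Z ++ Z ++ Z % Z
W ++ Z ++ Z % Z
var ++ Z ++ Z % Z
var ++ W ++ Z % Z
var ++ var ++ Z % Z
var ++ var ++ W % Z
var ++ var ++ var % Z
var ++ var ++ var % Z * W
var ++ var ++ var % W * W
var ++ var ++ var % var * W
var ++ var ++ var % var * var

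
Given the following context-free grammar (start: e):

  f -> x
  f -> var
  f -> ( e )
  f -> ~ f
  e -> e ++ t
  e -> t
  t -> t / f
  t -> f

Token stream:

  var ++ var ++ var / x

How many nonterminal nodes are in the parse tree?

[e [e [e [t [f var]]] ++ [t [f var]]] ++ [t [t [f var]] / [f x]]]

11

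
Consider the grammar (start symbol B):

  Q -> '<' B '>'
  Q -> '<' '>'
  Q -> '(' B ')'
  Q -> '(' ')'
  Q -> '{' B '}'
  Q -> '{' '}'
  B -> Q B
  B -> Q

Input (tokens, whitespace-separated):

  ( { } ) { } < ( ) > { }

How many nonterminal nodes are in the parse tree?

12

[B [Q ( [B [Q { }]] )] [B [Q { }] [B [Q < [B [Q ( )]] >] [B [Q { }]]]]]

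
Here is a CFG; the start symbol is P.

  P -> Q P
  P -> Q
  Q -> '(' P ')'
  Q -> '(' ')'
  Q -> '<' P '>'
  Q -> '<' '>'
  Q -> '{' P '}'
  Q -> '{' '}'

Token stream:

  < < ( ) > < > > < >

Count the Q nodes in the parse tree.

[P [Q < [P [Q < [P [Q ( )]] >] [P [Q < >]]] >] [P [Q < >]]]

5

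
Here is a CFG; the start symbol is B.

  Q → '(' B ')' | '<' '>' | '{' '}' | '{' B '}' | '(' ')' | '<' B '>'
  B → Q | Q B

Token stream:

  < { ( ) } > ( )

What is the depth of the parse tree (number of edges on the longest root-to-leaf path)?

6

[B [Q < [B [Q { [B [Q ( )]] }]] >] [B [Q ( )]]]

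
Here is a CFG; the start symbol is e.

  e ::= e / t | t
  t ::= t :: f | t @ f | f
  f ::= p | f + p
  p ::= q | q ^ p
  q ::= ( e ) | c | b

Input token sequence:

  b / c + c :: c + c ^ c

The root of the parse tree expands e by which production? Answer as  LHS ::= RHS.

e ::= e / t

[e [e [t [f [p [q b]]]]] / [t [t [f [f [p [q c]]] + [p [q c]]]] :: [f [f [p [q c]]] + [p [q c] ^ [p [q c]]]]]]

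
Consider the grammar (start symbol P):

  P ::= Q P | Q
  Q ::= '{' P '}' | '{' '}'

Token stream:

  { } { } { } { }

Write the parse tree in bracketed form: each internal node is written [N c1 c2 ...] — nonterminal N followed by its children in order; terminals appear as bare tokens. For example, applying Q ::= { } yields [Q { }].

[P [Q { }] [P [Q { }] [P [Q { }] [P [Q { }]]]]]

P
Q P
{ } P
{ } Q P
{ } { } P
{ } { } Q P
{ } { } { } P
{ } { } { } Q
{ } { } { } { }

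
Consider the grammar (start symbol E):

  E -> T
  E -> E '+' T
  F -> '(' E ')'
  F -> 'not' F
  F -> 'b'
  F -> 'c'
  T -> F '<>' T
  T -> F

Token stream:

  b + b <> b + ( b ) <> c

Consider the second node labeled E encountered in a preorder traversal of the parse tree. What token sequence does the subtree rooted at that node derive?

[E [E [E [T [F b]]] + [T [F b] <> [T [F b]]]] + [T [F ( [E [T [F b]]] )] <> [T [F c]]]]

b + b <> b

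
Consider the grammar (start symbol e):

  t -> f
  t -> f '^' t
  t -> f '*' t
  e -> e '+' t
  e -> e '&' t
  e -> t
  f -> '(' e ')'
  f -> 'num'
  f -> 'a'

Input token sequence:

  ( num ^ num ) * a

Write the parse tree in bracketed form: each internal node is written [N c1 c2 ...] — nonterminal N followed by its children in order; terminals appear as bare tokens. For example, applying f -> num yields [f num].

[e [t [f ( [e [t [f num] ^ [t [f num]]]] )] * [t [f a]]]]

e
t
f * t
( e ) * t
( t ) * t
( f ^ t ) * t
( num ^ t ) * t
( num ^ f ) * t
( num ^ num ) * t
( num ^ num ) * f
( num ^ num ) * a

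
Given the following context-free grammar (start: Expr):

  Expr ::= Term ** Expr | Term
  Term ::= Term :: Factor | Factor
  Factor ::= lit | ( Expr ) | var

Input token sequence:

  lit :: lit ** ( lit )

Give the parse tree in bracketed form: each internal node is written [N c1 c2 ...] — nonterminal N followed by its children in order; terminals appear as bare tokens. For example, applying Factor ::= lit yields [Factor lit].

[Expr [Term [Term [Factor lit]] :: [Factor lit]] ** [Expr [Term [Factor ( [Expr [Term [Factor lit]]] )]]]]

Expr
Term ** Expr
Term :: Factor ** Expr
Factor :: Factor ** Expr
lit :: Factor ** Expr
lit :: lit ** Expr
lit :: lit ** Term
lit :: lit ** Factor
lit :: lit ** ( Expr )
lit :: lit ** ( Term )
lit :: lit ** ( Factor )
lit :: lit ** ( lit )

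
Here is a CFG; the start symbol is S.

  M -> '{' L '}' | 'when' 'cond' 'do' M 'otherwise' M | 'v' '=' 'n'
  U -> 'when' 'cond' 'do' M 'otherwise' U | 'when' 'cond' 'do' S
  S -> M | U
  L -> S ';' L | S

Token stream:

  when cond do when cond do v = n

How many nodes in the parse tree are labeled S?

[S [U when cond do [S [U when cond do [S [M v = n]]]]]]

3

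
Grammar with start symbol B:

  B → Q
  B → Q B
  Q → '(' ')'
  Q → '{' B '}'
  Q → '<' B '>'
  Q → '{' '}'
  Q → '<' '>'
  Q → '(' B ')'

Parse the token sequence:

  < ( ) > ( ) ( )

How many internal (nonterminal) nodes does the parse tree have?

[B [Q < [B [Q ( )]] >] [B [Q ( )] [B [Q ( )]]]]

8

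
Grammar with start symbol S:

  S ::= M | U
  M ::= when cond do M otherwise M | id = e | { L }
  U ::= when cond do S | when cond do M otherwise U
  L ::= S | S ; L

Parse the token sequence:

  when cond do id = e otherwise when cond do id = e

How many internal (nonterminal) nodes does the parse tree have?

[S [U when cond do [M id = e] otherwise [U when cond do [S [M id = e]]]]]

6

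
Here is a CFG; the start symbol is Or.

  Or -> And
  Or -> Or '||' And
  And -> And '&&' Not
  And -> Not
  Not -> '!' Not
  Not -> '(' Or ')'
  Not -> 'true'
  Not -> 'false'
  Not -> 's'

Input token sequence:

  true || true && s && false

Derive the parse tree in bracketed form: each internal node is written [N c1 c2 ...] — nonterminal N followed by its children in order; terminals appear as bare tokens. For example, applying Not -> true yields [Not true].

[Or [Or [And [Not true]]] || [And [And [And [Not true]] && [Not s]] && [Not false]]]

Or
Or || And
And || And
Not || And
true || And
true || And && Not
true || And && Not && Not
true || Not && Not && Not
true || true && Not && Not
true || true && s && Not
true || true && s && false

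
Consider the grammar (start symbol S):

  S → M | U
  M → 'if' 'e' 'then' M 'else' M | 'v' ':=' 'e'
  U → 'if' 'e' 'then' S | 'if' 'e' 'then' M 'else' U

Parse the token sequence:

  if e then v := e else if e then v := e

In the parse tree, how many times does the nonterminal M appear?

[S [U if e then [M v := e] else [U if e then [S [M v := e]]]]]

2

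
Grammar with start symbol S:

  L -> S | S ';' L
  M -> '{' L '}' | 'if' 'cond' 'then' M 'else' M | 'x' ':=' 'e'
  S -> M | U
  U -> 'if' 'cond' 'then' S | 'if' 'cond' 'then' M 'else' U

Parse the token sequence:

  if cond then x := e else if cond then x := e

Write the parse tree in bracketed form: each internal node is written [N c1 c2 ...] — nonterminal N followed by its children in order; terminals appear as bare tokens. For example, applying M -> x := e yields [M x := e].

S
U
if cond then M else U
if cond then x := e else U
if cond then x := e else if cond then S
if cond then x := e else if cond then M
if cond then x := e else if cond then x := e

[S [U if cond then [M x := e] else [U if cond then [S [M x := e]]]]]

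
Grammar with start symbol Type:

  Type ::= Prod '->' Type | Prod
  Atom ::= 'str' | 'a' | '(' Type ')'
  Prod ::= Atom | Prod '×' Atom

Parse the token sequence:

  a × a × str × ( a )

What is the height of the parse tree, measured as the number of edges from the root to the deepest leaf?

6

[Type [Prod [Prod [Prod [Prod [Atom a]] × [Atom a]] × [Atom str]] × [Atom ( [Type [Prod [Atom a]]] )]]]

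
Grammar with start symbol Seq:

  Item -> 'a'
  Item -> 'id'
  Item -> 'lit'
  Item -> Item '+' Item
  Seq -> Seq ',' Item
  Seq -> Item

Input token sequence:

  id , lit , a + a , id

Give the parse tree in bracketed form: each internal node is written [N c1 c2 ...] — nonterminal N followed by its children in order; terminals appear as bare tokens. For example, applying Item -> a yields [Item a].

[Seq [Seq [Seq [Seq [Item id]] , [Item lit]] , [Item [Item a] + [Item a]]] , [Item id]]

Seq
Seq , Item
Seq , Item , Item
Seq , Item , Item , Item
Item , Item , Item , Item
id , Item , Item , Item
id , lit , Item , Item
id , lit , Item + Item , Item
id , lit , a + Item , Item
id , lit , a + a , Item
id , lit , a + a , id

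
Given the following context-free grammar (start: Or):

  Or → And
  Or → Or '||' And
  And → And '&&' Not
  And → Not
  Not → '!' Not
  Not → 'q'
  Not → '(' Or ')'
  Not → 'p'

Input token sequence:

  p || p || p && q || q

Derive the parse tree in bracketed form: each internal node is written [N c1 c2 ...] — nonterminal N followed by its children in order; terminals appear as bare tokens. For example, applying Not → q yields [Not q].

[Or [Or [Or [Or [And [Not p]]] || [And [Not p]]] || [And [And [Not p]] && [Not q]]] || [And [Not q]]]

Or
Or || And
Or || And || And
Or || And || And || And
And || And || And || And
Not || And || And || And
p || And || And || And
p || Not || And || And
p || p || And || And
p || p || And && Not || And
p || p || Not && Not || And
p || p || p && Not || And
p || p || p && q || And
p || p || p && q || Not
p || p || p && q || q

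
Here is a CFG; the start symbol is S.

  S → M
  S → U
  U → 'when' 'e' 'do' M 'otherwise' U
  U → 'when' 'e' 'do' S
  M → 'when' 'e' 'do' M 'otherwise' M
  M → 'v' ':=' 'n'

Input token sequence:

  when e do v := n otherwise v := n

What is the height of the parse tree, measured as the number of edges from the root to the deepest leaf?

[S [M when e do [M v := n] otherwise [M v := n]]]

3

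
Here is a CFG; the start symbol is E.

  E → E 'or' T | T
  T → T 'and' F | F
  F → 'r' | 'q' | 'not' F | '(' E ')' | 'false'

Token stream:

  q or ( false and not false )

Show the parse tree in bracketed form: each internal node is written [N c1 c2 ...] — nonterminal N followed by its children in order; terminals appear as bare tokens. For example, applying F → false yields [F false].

[E [E [T [F q]]] or [T [F ( [E [T [T [F false]] and [F not [F false]]]] )]]]

E
E or T
T or T
F or T
q or T
q or F
q or ( E )
q or ( T )
q or ( T and F )
q or ( F and F )
q or ( false and F )
q or ( false and not F )
q or ( false and not false )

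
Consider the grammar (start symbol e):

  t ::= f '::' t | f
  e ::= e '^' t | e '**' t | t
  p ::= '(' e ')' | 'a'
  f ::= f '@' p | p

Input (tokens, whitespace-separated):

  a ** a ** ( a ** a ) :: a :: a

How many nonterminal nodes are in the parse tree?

26

[e [e [e [t [f [p a]]]] ** [t [f [p a]]]] ** [t [f [p ( [e [e [t [f [p a]]]] ** [t [f [p a]]]] )]] :: [t [f [p a]] :: [t [f [p a]]]]]]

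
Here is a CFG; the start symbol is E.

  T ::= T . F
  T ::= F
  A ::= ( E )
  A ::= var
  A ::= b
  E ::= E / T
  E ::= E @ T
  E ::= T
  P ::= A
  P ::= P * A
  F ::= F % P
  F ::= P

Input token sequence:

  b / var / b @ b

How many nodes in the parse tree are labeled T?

4

[E [E [E [E [T [F [P [A b]]]]] / [T [F [P [A var]]]]] / [T [F [P [A b]]]]] @ [T [F [P [A b]]]]]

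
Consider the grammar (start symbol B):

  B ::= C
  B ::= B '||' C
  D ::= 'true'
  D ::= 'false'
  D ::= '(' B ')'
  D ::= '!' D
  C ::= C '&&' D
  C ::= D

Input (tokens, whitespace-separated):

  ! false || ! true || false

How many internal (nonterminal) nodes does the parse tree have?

[B [B [B [C [D ! [D false]]]] || [C [D ! [D true]]]] || [C [D false]]]

11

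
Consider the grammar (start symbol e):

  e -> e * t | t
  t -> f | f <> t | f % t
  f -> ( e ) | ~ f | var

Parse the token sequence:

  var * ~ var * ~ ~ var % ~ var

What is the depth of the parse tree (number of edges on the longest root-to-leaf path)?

[e [e [e [t [f var]]] * [t [f ~ [f var]]]] * [t [f ~ [f ~ [f var]]] % [t [f ~ [f var]]]]]

5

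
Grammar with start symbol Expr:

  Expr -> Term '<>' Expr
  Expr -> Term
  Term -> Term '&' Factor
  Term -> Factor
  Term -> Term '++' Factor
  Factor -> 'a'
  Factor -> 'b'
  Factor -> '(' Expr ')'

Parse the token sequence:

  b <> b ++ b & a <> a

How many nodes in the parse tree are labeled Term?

[Expr [Term [Factor b]] <> [Expr [Term [Term [Term [Factor b]] ++ [Factor b]] & [Factor a]] <> [Expr [Term [Factor a]]]]]

5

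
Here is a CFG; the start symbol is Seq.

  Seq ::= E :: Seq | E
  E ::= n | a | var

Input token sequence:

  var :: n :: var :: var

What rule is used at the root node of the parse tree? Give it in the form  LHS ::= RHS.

[Seq [E var] :: [Seq [E n] :: [Seq [E var] :: [Seq [E var]]]]]

Seq ::= E :: Seq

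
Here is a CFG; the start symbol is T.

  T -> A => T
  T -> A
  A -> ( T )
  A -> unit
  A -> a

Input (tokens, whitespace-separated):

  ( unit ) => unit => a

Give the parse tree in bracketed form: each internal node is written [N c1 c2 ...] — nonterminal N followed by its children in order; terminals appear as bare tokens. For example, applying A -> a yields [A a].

[T [A ( [T [A unit]] )] => [T [A unit] => [T [A a]]]]

T
A => T
( T ) => T
( A ) => T
( unit ) => T
( unit ) => A => T
( unit ) => unit => T
( unit ) => unit => A
( unit ) => unit => a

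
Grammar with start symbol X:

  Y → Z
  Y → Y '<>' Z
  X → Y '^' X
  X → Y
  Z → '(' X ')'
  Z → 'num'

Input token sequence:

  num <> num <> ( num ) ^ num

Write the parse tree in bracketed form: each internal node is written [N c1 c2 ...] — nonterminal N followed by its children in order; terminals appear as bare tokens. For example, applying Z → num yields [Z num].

X
Y ^ X
Y <> Z ^ X
Y <> Z <> Z ^ X
Z <> Z <> Z ^ X
num <> Z <> Z ^ X
num <> num <> Z ^ X
num <> num <> ( X ) ^ X
num <> num <> ( Y ) ^ X
num <> num <> ( Z ) ^ X
num <> num <> ( num ) ^ X
num <> num <> ( num ) ^ Y
num <> num <> ( num ) ^ Z
num <> num <> ( num ) ^ num

[X [Y [Y [Y [Z num]] <> [Z num]] <> [Z ( [X [Y [Z num]]] )]] ^ [X [Y [Z num]]]]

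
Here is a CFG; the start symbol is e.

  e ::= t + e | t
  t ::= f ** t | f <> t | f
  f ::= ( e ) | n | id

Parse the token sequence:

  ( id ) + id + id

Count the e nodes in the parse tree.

4

[e [t [f ( [e [t [f id]]] )]] + [e [t [f id]] + [e [t [f id]]]]]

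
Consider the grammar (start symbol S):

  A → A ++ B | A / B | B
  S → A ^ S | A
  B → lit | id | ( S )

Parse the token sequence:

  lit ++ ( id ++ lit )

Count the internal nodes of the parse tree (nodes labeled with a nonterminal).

10

[S [A [A [B lit]] ++ [B ( [S [A [A [B id]] ++ [B lit]]] )]]]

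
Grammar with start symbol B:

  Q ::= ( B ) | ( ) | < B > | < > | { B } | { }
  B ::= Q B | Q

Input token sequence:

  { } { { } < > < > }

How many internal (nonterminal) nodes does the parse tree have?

[B [Q { }] [B [Q { [B [Q { }] [B [Q < >] [B [Q < >]]]] }]]]

10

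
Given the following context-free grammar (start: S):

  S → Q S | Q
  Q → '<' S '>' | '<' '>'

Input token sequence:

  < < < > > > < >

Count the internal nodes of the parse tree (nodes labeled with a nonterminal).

8

[S [Q < [S [Q < [S [Q < >]] >]] >] [S [Q < >]]]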